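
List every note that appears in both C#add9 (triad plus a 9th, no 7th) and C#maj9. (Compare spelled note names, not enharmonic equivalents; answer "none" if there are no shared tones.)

C# E# G# D#

C#add9: C# E# G# D#
C#maj9: C# E# G# B# D#
Common to both → C#, E#, G#, D#.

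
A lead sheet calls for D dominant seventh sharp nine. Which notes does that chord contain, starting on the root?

D  F-sharp  A  C  E-sharp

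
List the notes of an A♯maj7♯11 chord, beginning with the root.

A♯, C𝄪, E♯, G𝄪, D𝄪

Root A♯, quality major seventh sharp eleven:
A♯ — root
C𝄪 — major 3rd
E♯ — perfect 5th
G𝄪 — major 7th
D𝄪 — augmented 11th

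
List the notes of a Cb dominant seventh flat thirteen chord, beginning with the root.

Cb  Eb  Gb  Bbb  Abb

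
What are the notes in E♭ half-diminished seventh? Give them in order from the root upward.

E♭ half-diminished seventh: half-diminished seventh on E-flat.
- root: E-flat
- minor 3rd: G-flat
- diminished 5th: B-double-flat
- minor 7th: D-flat

E-flat  G-flat  B-double-flat  D-flat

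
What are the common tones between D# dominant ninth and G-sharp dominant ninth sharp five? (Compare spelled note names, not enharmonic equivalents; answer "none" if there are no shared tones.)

D# dominant ninth = D-sharp, F-double-sharp, A-sharp, C-sharp, E-sharp.
G-sharp dominant ninth sharp five = G-sharp, B-sharp, D-double-sharp, F-sharp, A-sharp.
Shared: A-sharp.

A-sharp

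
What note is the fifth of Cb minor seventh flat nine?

G-flat

Cb minor seventh flat nine is built on C-flat; its 5th is a perfect 5th above the root.
A fifth above C uses the letter G, and the perfect 5th above C-flat is G-flat.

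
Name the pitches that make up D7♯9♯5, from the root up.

D7♯9♯5 is a dominant seventh sharp nine sharp five built on D.
root → D
3rd (major 3rd) → F#
5th (augmented 5th) → A#
7th (minor 7th) → C
9th (augmented 9th) → E#

D F# A# C E#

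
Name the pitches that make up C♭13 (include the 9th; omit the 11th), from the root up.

Cb – Eb – Gb – Bbb – Db – Ab

C♭13: dominant thirteenth on Cb.
root → Cb
3rd (major 3rd) → Eb
5th (perfect 5th) → Gb
7th (minor 7th) → Bbb
9th (major 9th) → Db
13th (major 13th) → Ab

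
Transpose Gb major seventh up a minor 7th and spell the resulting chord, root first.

A minor 7th up from Gb is Fb, so the new chord is Fb major seventh.
- root: Fb
- major 3rd: Ab
- perfect 5th: Cb
- major 7th: Eb

Fb  Ab  Cb  Eb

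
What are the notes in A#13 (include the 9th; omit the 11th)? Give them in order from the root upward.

A#, C##, E#, G#, B#, F##

A#13: dominant thirteenth on A#.
root → A#
3rd (major 3rd) → C##
5th (perfect 5th) → E#
7th (minor 7th) → G#
9th (major 9th) → B#
13th (major 13th) → F##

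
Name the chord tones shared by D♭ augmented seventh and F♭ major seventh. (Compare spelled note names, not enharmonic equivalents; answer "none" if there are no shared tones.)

D♭ augmented seventh: D-flat F A C-flat
F♭ major seventh: F-flat A-flat C-flat E-flat
Common to both → C-flat.

C-flat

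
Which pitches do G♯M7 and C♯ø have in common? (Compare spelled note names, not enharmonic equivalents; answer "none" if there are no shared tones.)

none

G♯M7 = G#, B#, D#, F##.
C♯ø = C#, E, G, B.
Shared: none.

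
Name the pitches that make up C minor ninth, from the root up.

C, E-flat, G, B-flat, D

C minor ninth: minor ninth on C.
root → C
3rd (minor 3rd) → E-flat
5th (perfect 5th) → G
7th (minor 7th) → B-flat
9th (major 9th) → D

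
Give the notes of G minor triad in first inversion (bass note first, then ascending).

In root position, G minor triad is G–B-flat–D.
First inversion puts the third (B-flat) in the bass.

B-flat  D  G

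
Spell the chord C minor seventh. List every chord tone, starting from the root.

C  E-flat  G  B-flat

C minor seventh is a minor seventh built on C.
root → C
3rd (minor 3rd) → E-flat
5th (perfect 5th) → G
7th (minor 7th) → B-flat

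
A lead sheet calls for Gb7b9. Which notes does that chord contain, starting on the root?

Gb Bb Db Fb Abb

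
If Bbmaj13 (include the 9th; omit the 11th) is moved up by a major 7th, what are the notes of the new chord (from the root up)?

A C# E G# B F#

Bb up a major 7th → A. New chord: A major thirteenth.
root → A
3rd (major 3rd) → C#
5th (perfect 5th) → E
7th (major 7th) → G#
9th (major 9th) → B
13th (major 13th) → F#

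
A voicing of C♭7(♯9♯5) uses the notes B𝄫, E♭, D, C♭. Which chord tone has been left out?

G

The full C♭7(♯9♯5) chord is C♭, E♭, G, B𝄫, D.
Comparing with the voicing, the augmented 5th (5th) — G — is absent.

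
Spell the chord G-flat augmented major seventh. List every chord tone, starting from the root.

Root G-flat, quality augmented major seventh:
Root: G-flat
Major 3rd (3rd): B-flat
Augmented 5th (5th): D
Major 7th (7th): F

G-flat  B-flat  D  F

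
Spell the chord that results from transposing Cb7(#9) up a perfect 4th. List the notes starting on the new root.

A perfect 4th up from Cb is Fb, so the new chord is Fb dominant seventh sharp nine.
Fb — root
Ab — major 3rd
Cb — perfect 5th
Ebb — minor 7th
G — augmented 9th

Fb, Ab, Cb, Ebb, G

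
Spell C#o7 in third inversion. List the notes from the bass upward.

Bb C# E G

In root position, C#o7 is C#–E–G–Bb.
Third inversion puts the seventh (Bb) in the bass.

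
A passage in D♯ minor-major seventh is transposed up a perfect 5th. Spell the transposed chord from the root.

Transposed root: D-sharp → A-sharp (perfect 5th up). So we spell A-sharp minor-major seventh:
root → A-sharp
3rd (minor 3rd) → C-sharp
5th (perfect 5th) → E-sharp
7th (major 7th) → G-double-sharp

A-sharp – C-sharp – E-sharp – G-double-sharp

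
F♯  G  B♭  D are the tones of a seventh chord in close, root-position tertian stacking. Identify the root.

G

Stacking in thirds gives G – B♭ – D – F♯, so G is the root — G minor-major seventh.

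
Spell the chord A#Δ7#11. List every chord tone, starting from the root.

A#Δ7#11: major seventh sharp eleven on A♯.
A♯ — root
C𝄪 — major 3rd
E♯ — perfect 5th
G𝄪 — major 7th
D𝄪 — augmented 11th

A♯ – C𝄪 – E♯ – G𝄪 – D𝄪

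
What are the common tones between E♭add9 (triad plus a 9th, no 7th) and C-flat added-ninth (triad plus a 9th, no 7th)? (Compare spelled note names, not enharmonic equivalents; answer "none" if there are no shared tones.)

E♭add9: E♭ G B♭ F
C-flat added-ninth: C♭ E♭ G♭ D♭
Common to both → E♭.

E♭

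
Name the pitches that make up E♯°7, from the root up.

E#  G#  B  D

E♯°7: diminished seventh on E#.
- root: E#
- minor 3rd: G#
- diminished 5th: B
- diminished 7th: D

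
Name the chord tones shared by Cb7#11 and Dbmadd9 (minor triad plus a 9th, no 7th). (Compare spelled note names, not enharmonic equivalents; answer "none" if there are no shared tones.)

Eb

Cb7#11 = Cb, Eb, Gb, Bbb, F.
Dbmadd9 = Db, Fb, Ab, Eb.
Shared: Eb.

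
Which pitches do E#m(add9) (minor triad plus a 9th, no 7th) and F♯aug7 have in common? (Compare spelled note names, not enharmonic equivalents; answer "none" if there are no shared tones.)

none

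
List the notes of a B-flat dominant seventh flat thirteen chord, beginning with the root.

B-flat  D  F  A-flat  G-flat

B-flat dominant seventh flat thirteen is a dominant seventh flat thirteen built on B-flat.
- root: B-flat
- major 3rd: D
- perfect 5th: F
- minor 7th: A-flat
- minor 13th: G-flat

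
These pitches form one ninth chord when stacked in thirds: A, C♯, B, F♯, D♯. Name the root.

B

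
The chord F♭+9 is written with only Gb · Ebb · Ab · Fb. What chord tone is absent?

The full F♭+9 chord is Fb, Ab, C, Ebb, Gb.
Comparing with the voicing, the augmented 5th (5th) — C — is absent.

C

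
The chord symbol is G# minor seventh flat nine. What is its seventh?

G# minor seventh flat nine is built on G#; its 7th is a minor 7th above the root.
A seventh above G uses the letter F, and the minor 7th above G# is F#.

F#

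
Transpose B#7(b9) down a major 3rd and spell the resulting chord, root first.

B♯ down a major 3rd → G♯. New chord: G♯ dominant seventh flat nine.
Root: G♯
Major 3rd (3rd): B♯
Perfect 5th (5th): D♯
Minor 7th (7th): F♯
Minor 9th (9th): A

G♯, B♯, D♯, F♯, A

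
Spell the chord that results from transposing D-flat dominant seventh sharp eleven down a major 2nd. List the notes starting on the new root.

Cb – Eb – Gb – Bbb – F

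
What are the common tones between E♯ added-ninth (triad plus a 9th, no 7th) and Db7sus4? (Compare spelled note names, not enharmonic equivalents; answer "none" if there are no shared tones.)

E♯ added-ninth: E♯ G𝄪 B♯ F𝄪
Db7sus4: D♭ G♭ A♭ C♭
Common to both → none.

none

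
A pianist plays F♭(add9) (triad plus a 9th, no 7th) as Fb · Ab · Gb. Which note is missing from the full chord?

Cb

F♭(add9) = Fb, Ab, Cb, Gb. The voicing lacks the 5th (perfect 5th), Cb.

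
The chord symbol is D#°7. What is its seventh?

C

D#°7 is built on D♯; its 7th is a diminished 7th above the root.
A seventh above D uses the letter C, and the diminished 7th above D♯ is C.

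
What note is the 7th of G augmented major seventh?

F#

Root of G augmented major seventh = G. The 7th is a major 7th: G up a major 7th → F#.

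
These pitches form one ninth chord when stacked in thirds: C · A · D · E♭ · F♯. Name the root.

D

Arranged so that each adjacent pair is a third by letter name: D – F♯ – A – C – E♭.
The bottom of that stack, D, is the root (this is D dominant seventh flat nine).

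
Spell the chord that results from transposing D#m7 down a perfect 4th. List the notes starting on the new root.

A perfect 4th down from D♯ is A♯, so the new chord is A♯ minor seventh.
A♯ — root
C♯ — minor 3rd
E♯ — perfect 5th
G♯ — minor 7th

A♯, C♯, E♯, G♯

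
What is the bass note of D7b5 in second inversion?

A♭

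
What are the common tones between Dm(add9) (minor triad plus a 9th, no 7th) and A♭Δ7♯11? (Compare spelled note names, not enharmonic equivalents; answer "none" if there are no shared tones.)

Dm(add9) = D, F, A, E.
A♭Δ7♯11 = Ab, C, Eb, G, D.
Shared: D.

D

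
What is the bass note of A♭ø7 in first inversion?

A♭ø7 = A♭–C♭–E𝄫–G♭. First inversion → third in the bass = C♭.

C♭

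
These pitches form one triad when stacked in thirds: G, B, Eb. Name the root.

Stacking in thirds gives Eb – G – B, so Eb is the root — Eb augmented triad.

Eb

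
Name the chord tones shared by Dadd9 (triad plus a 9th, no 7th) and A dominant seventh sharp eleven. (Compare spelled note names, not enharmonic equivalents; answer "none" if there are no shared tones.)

Dadd9 = D, F♯, A, E.
A dominant seventh sharp eleven = A, C♯, E, G, D♯.
Shared: A, E.

A  E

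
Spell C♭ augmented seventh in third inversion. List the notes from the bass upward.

In root position, C♭ augmented seventh is C-flat–E-flat–G–B-double-flat.
Third inversion puts the seventh (B-double-flat) in the bass.

B-double-flat, C-flat, E-flat, G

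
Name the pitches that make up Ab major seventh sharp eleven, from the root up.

A-flat  C  E-flat  G  D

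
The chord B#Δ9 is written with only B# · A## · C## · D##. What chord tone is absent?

F##

The full B#Δ9 chord is B#, D##, F##, A##, C##.
Comparing with the voicing, the perfect 5th (5th) — F## — is absent.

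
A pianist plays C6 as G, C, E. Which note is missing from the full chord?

C6 = C, E, G, A. The voicing lacks the 6th (major 6th), A.

A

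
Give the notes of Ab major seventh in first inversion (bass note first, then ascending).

C  E-flat  G  A-flat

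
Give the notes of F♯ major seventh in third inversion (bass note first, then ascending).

E#, F#, A#, C#

In root position, F♯ major seventh is F#–A#–C#–E#.
Third inversion puts the seventh (E#) in the bass.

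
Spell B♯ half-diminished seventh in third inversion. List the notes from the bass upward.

B♯ half-diminished seventh = B#–D#–F#–A#; third inversion → seventh (A#) lowest.

A# – B# – D# – F#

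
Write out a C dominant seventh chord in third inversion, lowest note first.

In root position, C dominant seventh is C–E–G–Bb.
Third inversion puts the seventh (Bb) in the bass.

Bb – C – E – G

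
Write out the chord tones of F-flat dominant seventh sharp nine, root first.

F-flat – A-flat – C-flat – E-double-flat – G

F-flat dominant seventh sharp nine is a dominant seventh sharp nine built on F-flat.
- root: F-flat
- major 3rd: A-flat
- perfect 5th: C-flat
- minor 7th: E-double-flat
- augmented 9th: G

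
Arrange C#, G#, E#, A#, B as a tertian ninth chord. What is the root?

A#

Stacking in thirds gives A# – C# – E# – G# – B, so A# is the root — A# minor seventh flat nine.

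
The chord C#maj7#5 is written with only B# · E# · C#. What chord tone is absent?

The full C#maj7#5 chord is C#, E#, G##, B#.
Comparing with the voicing, the augmented 5th (5th) — G## — is absent.

G##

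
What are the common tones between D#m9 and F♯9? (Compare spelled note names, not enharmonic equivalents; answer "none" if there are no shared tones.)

D#m9 = D♯, F♯, A♯, C♯, E♯.
F♯9 = F♯, A♯, C♯, E, G♯.
Shared: F♯, A♯, C♯.

F♯  A♯  C♯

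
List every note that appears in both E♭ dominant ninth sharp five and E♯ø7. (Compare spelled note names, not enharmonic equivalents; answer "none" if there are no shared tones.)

E♭ dominant ninth sharp five: Eb G B Db F
E♯ø7: E# G# B D#
Common to both → B.

B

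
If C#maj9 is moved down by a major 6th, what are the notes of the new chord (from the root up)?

E, G#, B, D#, F#

C# down a major 6th → E. New chord: E major ninth.
E — root
G# — major 3rd
B — perfect 5th
D# — major 7th
F# — major 9th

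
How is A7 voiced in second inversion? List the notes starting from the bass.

E – G – A – C♯

In root position, A7 is A–C♯–E–G.
Second inversion puts the fifth (E) in the bass.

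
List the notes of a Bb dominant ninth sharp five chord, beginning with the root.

Bb dominant ninth sharp five is a dominant ninth sharp five built on B♭.
root → B♭
3rd (major 3rd) → D
5th (augmented 5th) → F♯
7th (minor 7th) → A♭
9th (major 9th) → C

B♭ – D – F♯ – A♭ – C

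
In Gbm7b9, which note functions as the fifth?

Db

Gbm7b9 is built on Gb; its 5th is a perfect 5th above the root.
A fifth above G uses the letter D, and the perfect 5th above Gb is Db.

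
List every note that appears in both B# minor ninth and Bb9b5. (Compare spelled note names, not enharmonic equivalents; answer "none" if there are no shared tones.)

B# minor ninth: B# D# F## A# C##
Bb9b5: Bb D Fb Ab C
Common to both → none.

none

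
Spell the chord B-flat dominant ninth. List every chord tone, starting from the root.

Bb  D  F  Ab  C

B-flat dominant ninth: dominant ninth on Bb.
Bb — root
D — major 3rd
F — perfect 5th
Ab — minor 7th
C — major 9th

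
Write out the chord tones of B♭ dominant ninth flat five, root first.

B♭ dominant ninth flat five: dominant ninth flat five on B-flat.
Root: B-flat
Major 3rd (3rd): D
Diminished 5th (5th): F-flat
Minor 7th (7th): A-flat
Major 9th (9th): C

B-flat, D, F-flat, A-flat, C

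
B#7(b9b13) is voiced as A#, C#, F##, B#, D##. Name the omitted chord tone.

G#

The full B#7(b9b13) chord is B#, D##, F##, A#, C#, G#.
Comparing with the voicing, the minor 13th (13th) — G# — is absent.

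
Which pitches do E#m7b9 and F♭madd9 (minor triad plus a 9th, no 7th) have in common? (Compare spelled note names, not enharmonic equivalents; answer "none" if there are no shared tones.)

E#m7b9: E# G# B# D# F#
F♭madd9: Fb Abb Cb Gb
Common to both → none.

none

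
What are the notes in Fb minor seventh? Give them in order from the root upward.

Fb minor seventh: minor seventh on F-flat.
root → F-flat
3rd (minor 3rd) → A-double-flat
5th (perfect 5th) → C-flat
7th (minor 7th) → E-double-flat

F-flat – A-double-flat – C-flat – E-double-flat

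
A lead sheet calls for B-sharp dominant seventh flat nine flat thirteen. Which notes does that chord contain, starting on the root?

B# D## F## A# C# G#

B-sharp dominant seventh flat nine flat thirteen is a dominant seventh flat nine flat thirteen built on B#.
Root: B#
Major 3rd (3rd): D##
Perfect 5th (5th): F##
Minor 7th (7th): A#
Minor 9th (9th): C#
Minor 13th (13th): G#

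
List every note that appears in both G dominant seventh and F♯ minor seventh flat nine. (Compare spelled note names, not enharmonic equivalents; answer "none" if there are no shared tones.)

G

G dominant seventh: G B D F
F♯ minor seventh flat nine: F-sharp A C-sharp E G
Common to both → G.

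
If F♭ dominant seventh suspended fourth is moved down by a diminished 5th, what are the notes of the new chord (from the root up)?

Transposed root: F♭ → B♭ (diminished 5th down). So we spell B♭ dominant seventh suspended fourth:
root → B♭
4th (perfect 4th) → E♭
5th (perfect 5th) → F
7th (minor 7th) → A♭

B♭  E♭  F  A♭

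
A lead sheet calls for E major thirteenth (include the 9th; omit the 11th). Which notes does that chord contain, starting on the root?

Root E, quality major thirteenth:
root → E
3rd (major 3rd) → G-sharp
5th (perfect 5th) → B
7th (major 7th) → D-sharp
9th (major 9th) → F-sharp
13th (major 13th) → C-sharp

E, G-sharp, B, D-sharp, F-sharp, C-sharp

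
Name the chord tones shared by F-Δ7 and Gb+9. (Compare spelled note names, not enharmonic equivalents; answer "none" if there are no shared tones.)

F-Δ7 = F, A♭, C, E.
Gb+9 = G♭, B♭, D, F♭, A♭.
Shared: A♭.

A♭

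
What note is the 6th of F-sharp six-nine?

D-sharp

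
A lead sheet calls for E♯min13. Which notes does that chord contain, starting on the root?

E♯min13 is a minor thirteenth built on E#.
- root: E#
- minor 3rd: G#
- perfect 5th: B#
- minor 7th: D#
- major 9th: F##
- perfect 11th: A#
- major 13th: C##

E#, G#, B#, D#, F##, A#, C##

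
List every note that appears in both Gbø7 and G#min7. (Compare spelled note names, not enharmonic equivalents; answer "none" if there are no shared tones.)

none

Gbø7 = Gb, Bbb, Dbb, Fb.
G#min7 = G#, B, D#, F#.
Shared: none.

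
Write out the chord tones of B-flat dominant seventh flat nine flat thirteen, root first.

Bb, D, F, Ab, Cb, Gb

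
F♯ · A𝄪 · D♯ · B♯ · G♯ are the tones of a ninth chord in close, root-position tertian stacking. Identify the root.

Stacking in thirds gives G♯ – B♯ – D♯ – F♯ – A𝄪, so G♯ is the root — G♯ dominant seventh sharp nine.

G♯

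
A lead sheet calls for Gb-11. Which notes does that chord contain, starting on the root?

Gb  Bbb  Db  Fb  Ab  Cb

Root Gb, quality minor eleventh:
root → Gb
3rd (minor 3rd) → Bbb
5th (perfect 5th) → Db
7th (minor 7th) → Fb
9th (major 9th) → Ab
11th (perfect 11th) → Cb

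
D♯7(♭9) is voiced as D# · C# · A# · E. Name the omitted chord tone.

F##

D♯7(♭9) = D#, F##, A#, C#, E. The voicing lacks the 3rd (major 3rd), F##.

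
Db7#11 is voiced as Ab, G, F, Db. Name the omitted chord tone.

Cb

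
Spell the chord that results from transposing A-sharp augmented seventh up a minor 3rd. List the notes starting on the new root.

Transposed root: A-sharp → C-sharp (minor 3rd up). So we spell C-sharp augmented seventh:
- root: C-sharp
- major 3rd: E-sharp
- augmented 5th: G-double-sharp
- minor 7th: B

C-sharp, E-sharp, G-double-sharp, B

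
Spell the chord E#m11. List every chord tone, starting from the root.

E#, G#, B#, D#, F##, A#

Root E#, quality minor eleventh:
E# — root
G# — minor 3rd
B# — perfect 5th
D# — minor 7th
F## — major 9th
A# — perfect 11th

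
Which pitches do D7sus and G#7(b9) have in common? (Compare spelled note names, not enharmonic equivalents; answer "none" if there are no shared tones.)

A

D7sus: D G A C
G#7(b9): G# B# D# F# A
Common to both → A.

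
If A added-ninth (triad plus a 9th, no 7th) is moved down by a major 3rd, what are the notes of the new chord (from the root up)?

F  A  C  G

A down a major 3rd → F. New chord: F added-ninth.
F — root
A — major 3rd
C — perfect 5th
G — major 9th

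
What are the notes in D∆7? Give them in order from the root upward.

Root D, quality major seventh:
Root: D
Major 3rd (3rd): F#
Perfect 5th (5th): A
Major 7th (7th): C#

D – F# – A – C#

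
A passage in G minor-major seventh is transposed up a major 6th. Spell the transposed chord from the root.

Transposed root: G → E (major 6th up). So we spell E minor-major seventh:
E — root
G — minor 3rd
B — perfect 5th
D# — major 7th

E G B D#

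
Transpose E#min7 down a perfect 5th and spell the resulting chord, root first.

A# – C# – E# – G#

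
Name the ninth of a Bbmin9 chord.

C

Root of Bbmin9 = B♭. The 9th is a major 9th: B♭ up a major 9th → C.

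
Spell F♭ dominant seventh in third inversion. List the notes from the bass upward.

F♭ dominant seventh = F♭–A♭–C♭–E𝄫; third inversion → seventh (E𝄫) lowest.

E𝄫, F♭, A♭, C♭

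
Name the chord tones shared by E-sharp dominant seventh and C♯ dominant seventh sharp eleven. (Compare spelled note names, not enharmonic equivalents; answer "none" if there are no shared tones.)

E-sharp dominant seventh = E♯, G𝄪, B♯, D♯.
C♯ dominant seventh sharp eleven = C♯, E♯, G♯, B, F𝄪.
Shared: E♯.

E♯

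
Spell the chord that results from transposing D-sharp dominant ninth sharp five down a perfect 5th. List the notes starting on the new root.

Transposed root: D-sharp → G-sharp (perfect 5th down). So we spell G-sharp dominant ninth sharp five:
G-sharp — root
B-sharp — major 3rd
D-double-sharp — augmented 5th
F-sharp — minor 7th
A-sharp — major 9th

G-sharp B-sharp D-double-sharp F-sharp A-sharp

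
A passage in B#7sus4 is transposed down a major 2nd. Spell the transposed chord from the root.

A#, D#, E#, G#

A major 2nd down from B# is A#, so the new chord is A# dominant seventh suspended fourth.
root → A#
4th (perfect 4th) → D#
5th (perfect 5th) → E#
7th (minor 7th) → G#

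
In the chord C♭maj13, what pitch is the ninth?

D♭

C♭maj13 is built on C♭; its 9th is a major 9th above the root.
A second above C uses the letter D, and the major 9th above C♭ is D♭.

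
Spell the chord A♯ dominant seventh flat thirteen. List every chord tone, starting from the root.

A#, C##, E#, G#, F#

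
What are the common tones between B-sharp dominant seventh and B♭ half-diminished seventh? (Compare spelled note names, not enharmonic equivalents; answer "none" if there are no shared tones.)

none

B-sharp dominant seventh = B-sharp, D-double-sharp, F-double-sharp, A-sharp.
B♭ half-diminished seventh = B-flat, D-flat, F-flat, A-flat.
Shared: none.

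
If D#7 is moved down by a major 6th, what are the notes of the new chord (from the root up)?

D♯ down a major 6th → F♯. New chord: F♯ dominant seventh.
- root: F♯
- major 3rd: A♯
- perfect 5th: C♯
- minor 7th: E

F♯, A♯, C♯, E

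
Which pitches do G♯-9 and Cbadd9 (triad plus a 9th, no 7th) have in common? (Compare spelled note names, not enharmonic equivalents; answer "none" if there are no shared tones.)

G♯-9 = G#, B, D#, F#, A#.
Cbadd9 = Cb, Eb, Gb, Db.
Shared: none.

none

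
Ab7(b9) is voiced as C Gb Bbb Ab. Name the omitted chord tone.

Eb

Ab7(b9) = Ab, C, Eb, Gb, Bbb. The voicing lacks the 5th (perfect 5th), Eb.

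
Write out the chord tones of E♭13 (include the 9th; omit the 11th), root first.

Eb, G, Bb, Db, F, C

E♭13 is a dominant thirteenth built on Eb.
Eb — root
G — major 3rd
Bb — perfect 5th
Db — minor 7th
F — major 9th
C — major 13th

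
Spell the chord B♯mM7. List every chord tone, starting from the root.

B#, D#, F##, A##

B♯mM7 is a minor-major seventh built on B#.
Root: B#
Minor 3rd (3rd): D#
Perfect 5th (5th): F##
Major 7th (7th): A##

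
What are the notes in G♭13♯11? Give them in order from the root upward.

G♭13♯11 is a dominant thirteenth sharp eleven built on G♭.
G♭ — root
B♭ — major 3rd
D♭ — perfect 5th
F♭ — minor 7th
A♭ — major 9th
C — augmented 11th
E♭ — major 13th

G♭  B♭  D♭  F♭  A♭  C  E♭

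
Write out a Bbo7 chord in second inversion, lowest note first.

F♭ A𝄫 B♭ D♭

Bbo7 = B♭–D♭–F♭–A𝄫; second inversion → fifth (F♭) lowest.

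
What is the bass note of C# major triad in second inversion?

C# major triad = C#–E#–G#. Second inversion → fifth in the bass = G#.

G#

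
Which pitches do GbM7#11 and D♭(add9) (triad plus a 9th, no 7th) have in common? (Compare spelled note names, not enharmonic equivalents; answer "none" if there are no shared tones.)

Db – F

GbM7#11: Gb Bb Db F C
D♭(add9): Db F Ab Eb
Common to both → Db, F.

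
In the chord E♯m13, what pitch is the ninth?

F𝄪

Root of E♯m13 = E♯. The 9th is a major 9th: E♯ up a major 9th → F𝄪.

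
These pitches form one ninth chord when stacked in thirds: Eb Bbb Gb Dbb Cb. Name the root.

Cb

Stacking in thirds gives Cb – Eb – Gb – Bbb – Dbb, so Cb is the root — Cb dominant seventh flat nine.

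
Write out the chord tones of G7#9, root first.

G7#9 is a dominant seventh sharp nine built on G.
- root: G
- major 3rd: B
- perfect 5th: D
- minor 7th: F
- augmented 9th: A#

G – B – D – F – A#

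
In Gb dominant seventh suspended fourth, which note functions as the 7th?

F♭

Root of Gb dominant seventh suspended fourth = G♭. The 7th is a minor 7th: G♭ up a minor 7th → F♭.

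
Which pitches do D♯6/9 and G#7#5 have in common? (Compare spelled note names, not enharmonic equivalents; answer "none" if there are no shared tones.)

B#

D♯6/9 = D#, F##, A#, B#, E#.
G#7#5 = G#, B#, D##, F#.
Shared: B#.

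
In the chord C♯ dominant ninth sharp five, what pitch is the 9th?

D-sharp

Root of C♯ dominant ninth sharp five = C-sharp. The 9th is a major 9th: C-sharp up a major 9th → D-sharp.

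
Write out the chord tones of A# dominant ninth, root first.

A-sharp, C-double-sharp, E-sharp, G-sharp, B-sharp

A# dominant ninth: dominant ninth on A-sharp.
Root: A-sharp
Major 3rd (3rd): C-double-sharp
Perfect 5th (5th): E-sharp
Minor 7th (7th): G-sharp
Major 9th (9th): B-sharp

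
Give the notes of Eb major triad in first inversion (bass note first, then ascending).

Eb major triad = E-flat–G–B-flat; first inversion → third (G) lowest.

G, B-flat, E-flat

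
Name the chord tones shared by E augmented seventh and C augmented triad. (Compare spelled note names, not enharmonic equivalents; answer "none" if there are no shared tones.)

E, G#

E augmented seventh: E G# B# D
C augmented triad: C E G#
Common to both → E, G#.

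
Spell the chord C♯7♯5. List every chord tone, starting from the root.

C♯, E♯, G𝄪, B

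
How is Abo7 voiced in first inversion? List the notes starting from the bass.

Abo7 = Ab–Cb–Ebb–Gbb; first inversion → third (Cb) lowest.

Cb, Ebb, Gbb, Ab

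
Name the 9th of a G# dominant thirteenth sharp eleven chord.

G# dominant thirteenth sharp eleven is built on G-sharp; its 9th is a major 9th above the root.
A second above G uses the letter A, and the major 9th above G-sharp is A-sharp.

A-sharp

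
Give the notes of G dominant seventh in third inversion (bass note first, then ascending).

F G B D

In root position, G dominant seventh is G–B–D–F.
Third inversion puts the seventh (F) in the bass.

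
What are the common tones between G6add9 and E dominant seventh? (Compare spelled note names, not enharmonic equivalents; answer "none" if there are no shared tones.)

B D E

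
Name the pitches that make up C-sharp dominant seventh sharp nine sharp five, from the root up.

C#, E#, G##, B, D##

Root C#, quality dominant seventh sharp nine sharp five:
Root: C#
Major 3rd (3rd): E#
Augmented 5th (5th): G##
Minor 7th (7th): B
Augmented 9th (9th): D##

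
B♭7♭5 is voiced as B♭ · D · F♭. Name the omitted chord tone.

A♭

The full B♭7♭5 chord is B♭, D, F♭, A♭.
Comparing with the voicing, the minor 7th (7th) — A♭ — is absent.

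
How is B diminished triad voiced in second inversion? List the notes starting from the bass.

F B D

B diminished triad = B–D–F; second inversion → fifth (F) lowest.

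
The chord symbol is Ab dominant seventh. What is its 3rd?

C

Ab dominant seventh is built on A-flat; its 3rd is a major 3rd above the root.
A third above A uses the letter C, and the major 3rd above A-flat is C.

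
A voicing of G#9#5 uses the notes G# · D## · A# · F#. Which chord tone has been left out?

G#9#5 = G#, B#, D##, F#, A#. The voicing lacks the 3rd (major 3rd), B#.

B#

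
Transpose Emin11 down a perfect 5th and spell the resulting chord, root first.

E down a perfect 5th → A. New chord: A minor eleventh.
A — root
C — minor 3rd
E — perfect 5th
G — minor 7th
B — major 9th
D — perfect 11th

A  C  E  G  B  D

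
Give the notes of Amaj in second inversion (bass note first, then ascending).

In root position, Amaj is A–C#–E.
Second inversion puts the fifth (E) in the bass.

E, A, C#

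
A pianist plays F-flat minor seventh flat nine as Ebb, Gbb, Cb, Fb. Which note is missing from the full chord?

F-flat minor seventh flat nine = Fb, Abb, Cb, Ebb, Gbb. The voicing lacks the 3rd (minor 3rd), Abb.

Abb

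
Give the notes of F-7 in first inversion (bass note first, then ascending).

Ab – C – Eb – F

In root position, F-7 is F–Ab–C–Eb.
First inversion puts the third (Ab) in the bass.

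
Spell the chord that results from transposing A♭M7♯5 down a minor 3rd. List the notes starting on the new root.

Ab down a minor 3rd → F. New chord: F augmented major seventh.
root → F
3rd (major 3rd) → A
5th (augmented 5th) → C#
7th (major 7th) → E

F, A, C#, E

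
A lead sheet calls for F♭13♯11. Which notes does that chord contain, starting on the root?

Fb – Ab – Cb – Ebb – Gb – Bb – Db

F♭13♯11 is a dominant thirteenth sharp eleven built on Fb.
- root: Fb
- major 3rd: Ab
- perfect 5th: Cb
- minor 7th: Ebb
- major 9th: Gb
- augmented 11th: Bb
- major 13th: Db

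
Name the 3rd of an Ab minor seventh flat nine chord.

Root of Ab minor seventh flat nine = A-flat. The 3rd is a minor 3rd: A-flat up a minor 3rd → C-flat.

C-flat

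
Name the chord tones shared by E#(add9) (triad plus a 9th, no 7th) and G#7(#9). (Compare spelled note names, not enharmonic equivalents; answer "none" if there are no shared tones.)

E#(add9) = E#, G##, B#, F##.
G#7(#9) = G#, B#, D#, F#, A##.
Shared: B#.

B#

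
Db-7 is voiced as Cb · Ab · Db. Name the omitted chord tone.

Db-7 = Db, Fb, Ab, Cb. The voicing lacks the 3rd (minor 3rd), Fb.

Fb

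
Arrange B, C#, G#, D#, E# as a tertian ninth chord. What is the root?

C#

Arranged so that each adjacent pair is a third by letter name: C# – E# – G# – B – D#.
The bottom of that stack, C#, is the root (this is C# dominant ninth).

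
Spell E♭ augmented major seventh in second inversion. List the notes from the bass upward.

In root position, E♭ augmented major seventh is E♭–G–B–D.
Second inversion puts the fifth (B) in the bass.

B, D, E♭, G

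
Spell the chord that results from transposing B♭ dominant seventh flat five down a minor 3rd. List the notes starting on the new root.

B-flat down a minor 3rd → G. New chord: G dominant seventh flat five.
root → G
3rd (major 3rd) → B
5th (diminished 5th) → D-flat
7th (minor 7th) → F

G, B, D-flat, F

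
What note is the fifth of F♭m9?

Cb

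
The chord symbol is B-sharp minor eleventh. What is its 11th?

E-sharp

B-sharp minor eleventh is built on B-sharp; its 11th is a perfect 11th above the root.
A fourth above B uses the letter E, and the perfect 11th above B-sharp is E-sharp.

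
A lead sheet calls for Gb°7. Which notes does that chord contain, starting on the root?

Gb – Bbb – Dbb – Fbb

Gb°7 is a diminished seventh built on Gb.
- root: Gb
- minor 3rd: Bbb
- diminished 5th: Dbb
- diminished 7th: Fbb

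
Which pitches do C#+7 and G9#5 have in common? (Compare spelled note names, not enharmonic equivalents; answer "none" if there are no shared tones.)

C#+7: C# E# G## B
G9#5: G B D# F A
Common to both → B.

B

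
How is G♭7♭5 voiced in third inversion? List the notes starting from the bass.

Fb, Gb, Bb, Dbb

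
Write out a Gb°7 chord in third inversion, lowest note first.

Gb°7 = Gb–Bbb–Dbb–Fbb; third inversion → seventh (Fbb) lowest.

Fbb  Gb  Bbb  Dbb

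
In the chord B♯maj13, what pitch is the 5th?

Root of B♯maj13 = B#. The 5th is a perfect 5th: B# up a perfect 5th → F##.

F##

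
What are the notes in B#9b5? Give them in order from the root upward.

B#9b5 is a dominant ninth flat five built on B#.
B# — root
D## — major 3rd
F# — diminished 5th
A# — minor 7th
C## — major 9th

B# D## F# A# C##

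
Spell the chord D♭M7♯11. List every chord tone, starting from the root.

Db F Ab C G

Root Db, quality major seventh sharp eleven:
- root: Db
- major 3rd: F
- perfect 5th: Ab
- major 7th: C
- augmented 11th: G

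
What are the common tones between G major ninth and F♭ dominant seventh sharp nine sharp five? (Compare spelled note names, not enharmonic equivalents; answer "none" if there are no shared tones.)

G major ninth: G B D F# A
F♭ dominant seventh sharp nine sharp five: Fb Ab C Ebb G
Common to both → G.

G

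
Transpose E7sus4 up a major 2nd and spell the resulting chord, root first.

F#  B  C#  E

E up a major 2nd → F#. New chord: F# dominant seventh suspended fourth.
F# — root
B — perfect 4th
C# — perfect 5th
E — minor 7th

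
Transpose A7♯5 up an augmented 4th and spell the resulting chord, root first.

D#, F##, A##, C#

A up an augmented 4th → D#. New chord: D# augmented seventh.
- root: D#
- major 3rd: F##
- augmented 5th: A##
- minor 7th: C#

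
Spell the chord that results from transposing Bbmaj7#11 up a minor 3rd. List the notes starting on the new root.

Db, F, Ab, C, G

Bb up a minor 3rd → Db. New chord: Db major seventh sharp eleven.
root → Db
3rd (major 3rd) → F
5th (perfect 5th) → Ab
7th (major 7th) → C
11th (augmented 11th) → G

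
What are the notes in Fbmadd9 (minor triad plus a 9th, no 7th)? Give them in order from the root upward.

Fbmadd9 is a minor added-ninth built on Fb.
- root: Fb
- minor 3rd: Abb
- perfect 5th: Cb
- major 9th: Gb

Fb, Abb, Cb, Gb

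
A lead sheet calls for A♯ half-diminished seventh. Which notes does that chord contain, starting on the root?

A-sharp, C-sharp, E, G-sharp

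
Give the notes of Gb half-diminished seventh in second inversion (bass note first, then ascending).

Dbb – Fb – Gb – Bbb

Gb half-diminished seventh = Gb–Bbb–Dbb–Fb; second inversion → fifth (Dbb) lowest.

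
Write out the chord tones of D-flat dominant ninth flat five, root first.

D-flat, F, A-double-flat, C-flat, E-flat

D-flat dominant ninth flat five is a dominant ninth flat five built on D-flat.
D-flat — root
F — major 3rd
A-double-flat — diminished 5th
C-flat — minor 7th
E-flat — major 9th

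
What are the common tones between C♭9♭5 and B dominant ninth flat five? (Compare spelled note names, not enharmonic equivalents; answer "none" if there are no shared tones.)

none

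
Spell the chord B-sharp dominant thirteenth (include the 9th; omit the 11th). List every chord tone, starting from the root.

B#, D##, F##, A#, C##, G##

B-sharp dominant thirteenth is a dominant thirteenth built on B#.
- root: B#
- major 3rd: D##
- perfect 5th: F##
- minor 7th: A#
- major 9th: C##
- major 13th: G##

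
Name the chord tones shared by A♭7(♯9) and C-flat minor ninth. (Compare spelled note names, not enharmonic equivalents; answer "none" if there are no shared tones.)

Gb

A♭7(♯9): Ab C Eb Gb B
C-flat minor ninth: Cb Ebb Gb Bbb Db
Common to both → Gb.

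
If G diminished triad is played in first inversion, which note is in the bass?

Bb

G diminished triad in root position is G–Bb–Db.
First inversion places the third in the bass, which is Bb.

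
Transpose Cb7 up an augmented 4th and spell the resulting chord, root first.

F  A  C  Eb

An augmented 4th up from Cb is F, so the new chord is F dominant seventh.
F — root
A — major 3rd
C — perfect 5th
Eb — minor 7th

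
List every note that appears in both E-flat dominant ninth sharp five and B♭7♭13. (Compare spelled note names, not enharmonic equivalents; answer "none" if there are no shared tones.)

E-flat dominant ninth sharp five = E♭, G, B, D♭, F.
B♭7♭13 = B♭, D, F, A♭, G♭.
Shared: F.

F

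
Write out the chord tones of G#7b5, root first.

G#, B#, D, F#

G#7b5: dominant seventh flat five on G#.
G# — root
B# — major 3rd
D — diminished 5th
F# — minor 7th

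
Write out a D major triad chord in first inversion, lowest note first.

F-sharp, A, D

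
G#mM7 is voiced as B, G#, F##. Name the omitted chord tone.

D#

G#mM7 = G#, B, D#, F##. The voicing lacks the 5th (perfect 5th), D#.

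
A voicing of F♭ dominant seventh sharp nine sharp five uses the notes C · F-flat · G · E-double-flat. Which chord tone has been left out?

F♭ dominant seventh sharp nine sharp five = F-flat, A-flat, C, E-double-flat, G. The voicing lacks the 3rd (major 3rd), A-flat.

A-flat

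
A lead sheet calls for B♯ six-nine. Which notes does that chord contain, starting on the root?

B#, D##, F##, G##, C##

B♯ six-nine is a six-nine built on B#.
- root: B#
- major 3rd: D##
- perfect 5th: F##
- major 6th: G##
- major 9th: C##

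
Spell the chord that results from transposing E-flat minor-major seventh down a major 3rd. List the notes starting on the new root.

A major 3rd down from E♭ is C♭, so the new chord is C♭ minor-major seventh.
C♭ — root
E𝄫 — minor 3rd
G♭ — perfect 5th
B♭ — major 7th

C♭, E𝄫, G♭, B♭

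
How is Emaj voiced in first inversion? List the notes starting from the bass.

In root position, Emaj is E–G#–B.
First inversion puts the third (G#) in the bass.

G#  B  E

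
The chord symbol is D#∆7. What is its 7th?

D#∆7 is built on D#; its 7th is a major 7th above the root.
A seventh above D uses the letter C, and the major 7th above D# is C##.

C##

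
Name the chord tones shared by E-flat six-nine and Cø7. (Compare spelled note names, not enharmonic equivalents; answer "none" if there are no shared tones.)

Eb, Bb, C

E-flat six-nine: Eb G Bb C F
Cø7: C Eb Gb Bb
Common to both → Eb, Bb, C.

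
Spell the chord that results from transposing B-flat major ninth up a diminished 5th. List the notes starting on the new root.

Transposed root: Bb → Fb (diminished 5th up). So we spell Fb major ninth:
Fb — root
Ab — major 3rd
Cb — perfect 5th
Eb — major 7th
Gb — major 9th

Fb Ab Cb Eb Gb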